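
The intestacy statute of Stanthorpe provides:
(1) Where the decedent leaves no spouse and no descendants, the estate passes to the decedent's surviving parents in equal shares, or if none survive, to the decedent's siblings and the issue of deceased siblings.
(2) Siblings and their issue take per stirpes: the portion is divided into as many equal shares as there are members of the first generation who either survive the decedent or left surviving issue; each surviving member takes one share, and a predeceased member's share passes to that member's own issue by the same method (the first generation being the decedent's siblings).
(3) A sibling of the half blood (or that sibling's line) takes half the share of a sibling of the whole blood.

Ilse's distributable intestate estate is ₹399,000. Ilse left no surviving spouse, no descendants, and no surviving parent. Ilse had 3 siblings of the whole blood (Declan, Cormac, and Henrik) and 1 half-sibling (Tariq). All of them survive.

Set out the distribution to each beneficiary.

The entire ₹399,000 passes to the siblings and their issue.
Counting each half-blood sibling's line as half a unit, there are 7/2 units in ₹399,000, so one unit is ₹114,000. Whole-blood lines (Declan, Cormac, and Henrik) take ₹114,000 each; half-blood lines (Tariq) take ₹57,000 each.

Declan: ₹114,000; Tariq: ₹57,000; Cormac: ₹114,000; Henrik: ₹114,000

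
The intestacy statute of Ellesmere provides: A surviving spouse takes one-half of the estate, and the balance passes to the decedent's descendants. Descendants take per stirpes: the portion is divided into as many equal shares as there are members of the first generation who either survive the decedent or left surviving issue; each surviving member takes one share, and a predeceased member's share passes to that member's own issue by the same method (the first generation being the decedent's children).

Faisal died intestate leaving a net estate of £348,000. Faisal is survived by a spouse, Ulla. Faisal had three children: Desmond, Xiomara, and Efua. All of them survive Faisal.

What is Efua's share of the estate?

Ulla takes one-half of £348,000 = £174,000. The remaining £174,000 passes to the descendants.
The descendants' portion (£174,000) is divided into 3 shares of £58,000: Desmond, Xiomara, and Efua each take £58,000.

Efua receives £58,000.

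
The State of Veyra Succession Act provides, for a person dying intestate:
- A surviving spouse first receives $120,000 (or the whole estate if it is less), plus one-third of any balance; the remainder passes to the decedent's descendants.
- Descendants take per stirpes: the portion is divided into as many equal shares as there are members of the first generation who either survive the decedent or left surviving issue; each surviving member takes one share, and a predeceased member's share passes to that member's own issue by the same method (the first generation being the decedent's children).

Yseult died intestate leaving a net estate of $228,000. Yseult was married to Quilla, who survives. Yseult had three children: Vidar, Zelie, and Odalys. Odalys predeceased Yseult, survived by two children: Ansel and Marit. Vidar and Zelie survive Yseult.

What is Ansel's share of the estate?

Ansel receives $12,000.

Quilla first takes $120,000, leaving a balance of $108,000. Quilla then takes one-third of the balance ($36,000), for a total of $156,000. The remaining $72,000 passes to the descendants.
The descendants' portion ($72,000) is divided into 3 shares of $24,000: Vidar and Zelie each take $24,000; Odalys's $24,000 share passes to Odalys's issue.
Odalys's share ($24,000) is divided into 2 shares of $12,000: Ansel and Marit each take $12,000.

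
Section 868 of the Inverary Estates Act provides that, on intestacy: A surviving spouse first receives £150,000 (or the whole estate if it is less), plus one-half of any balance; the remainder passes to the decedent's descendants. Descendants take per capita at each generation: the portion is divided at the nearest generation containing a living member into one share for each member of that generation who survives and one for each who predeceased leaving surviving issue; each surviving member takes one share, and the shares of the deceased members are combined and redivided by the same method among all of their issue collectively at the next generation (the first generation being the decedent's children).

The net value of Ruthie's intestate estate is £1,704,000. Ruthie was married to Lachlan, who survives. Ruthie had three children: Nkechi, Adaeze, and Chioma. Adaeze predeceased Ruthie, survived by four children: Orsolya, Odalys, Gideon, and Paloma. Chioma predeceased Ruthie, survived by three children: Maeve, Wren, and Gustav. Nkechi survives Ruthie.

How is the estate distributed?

Lachlan first takes £150,000, leaving a balance of £1,554,000. Lachlan then takes one-half of the balance (£777,000), for a total of £927,000. The remaining £777,000 passes to the descendants.
The descendants' portion (£777,000) is divided at the children's generation into 3 shares of £259,000. Nkechi takes £259,000. The 2 shares of the deceased (Adaeze and Chioma) are combined into a pool of £518,000.
That pool (£518,000) is divided at the grandchildren's generation equally among Orsolya, Odalys, Gideon, Paloma, Maeve, Wren, and Gustav: £74,000 each.

Lachlan: £927,000; Nkechi: £259,000; Orsolya: £74,000; Odalys: £74,000; Gideon: £74,000; Paloma: £74,000; Maeve: £74,000; Wren: £74,000; Gustav: £74,000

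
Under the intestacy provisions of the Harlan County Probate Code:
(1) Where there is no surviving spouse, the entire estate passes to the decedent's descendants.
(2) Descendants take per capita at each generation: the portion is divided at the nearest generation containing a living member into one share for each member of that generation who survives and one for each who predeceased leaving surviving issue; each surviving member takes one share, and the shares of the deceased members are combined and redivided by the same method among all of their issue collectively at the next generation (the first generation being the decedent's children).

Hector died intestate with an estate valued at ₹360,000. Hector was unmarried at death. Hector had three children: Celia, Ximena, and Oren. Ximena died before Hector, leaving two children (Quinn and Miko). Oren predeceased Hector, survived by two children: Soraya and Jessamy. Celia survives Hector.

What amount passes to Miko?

Miko receives ₹60,000.

The entire ₹360,000 passes to the descendants.
That amount (₹360,000) is divided at the children's generation into 3 shares of ₹120,000. Celia takes ₹120,000. The 2 shares of the deceased (Ximena and Oren) are combined into a pool of ₹240,000.
That pool (₹240,000) is divided at the grandchildren's generation equally among Quinn, Miko, Soraya, and Jessamy: ₹60,000 each.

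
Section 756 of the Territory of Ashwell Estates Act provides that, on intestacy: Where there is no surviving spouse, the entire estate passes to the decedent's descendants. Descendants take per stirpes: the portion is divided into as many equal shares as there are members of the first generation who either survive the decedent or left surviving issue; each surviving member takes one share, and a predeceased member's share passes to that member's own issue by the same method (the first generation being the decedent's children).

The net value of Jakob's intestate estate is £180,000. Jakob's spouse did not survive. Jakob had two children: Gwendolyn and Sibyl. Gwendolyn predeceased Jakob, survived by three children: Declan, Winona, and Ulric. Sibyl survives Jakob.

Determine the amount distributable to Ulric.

The entire £180,000 passes to the descendants.
That amount (£180,000) is divided into 2 shares of £90,000: Sibyl takes £90,000; Gwendolyn's £90,000 share passes to Gwendolyn's issue.
Gwendolyn's share (£90,000) is divided into 3 shares of £30,000: Declan, Winona, and Ulric each take £30,000.

Ulric receives £30,000.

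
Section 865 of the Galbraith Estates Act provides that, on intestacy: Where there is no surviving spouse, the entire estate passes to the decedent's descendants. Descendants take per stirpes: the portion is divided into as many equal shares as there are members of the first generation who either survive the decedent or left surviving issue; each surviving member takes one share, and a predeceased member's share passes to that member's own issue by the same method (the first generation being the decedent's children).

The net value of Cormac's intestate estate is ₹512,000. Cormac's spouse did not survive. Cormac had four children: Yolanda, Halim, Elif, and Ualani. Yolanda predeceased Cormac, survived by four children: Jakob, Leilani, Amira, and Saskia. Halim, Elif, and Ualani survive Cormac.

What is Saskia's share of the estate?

Saskia receives ₹32,000.

The entire ₹512,000 passes to the descendants.
That amount (₹512,000) is divided into 4 shares of ₹128,000: Halim, Elif, and Ualani each take ₹128,000; Yolanda's ₹128,000 share passes to Yolanda's issue.
Yolanda's share (₹128,000) is divided into 4 shares of ₹32,000: Jakob, Leilani, Amira, and Saskia each take ₹32,000.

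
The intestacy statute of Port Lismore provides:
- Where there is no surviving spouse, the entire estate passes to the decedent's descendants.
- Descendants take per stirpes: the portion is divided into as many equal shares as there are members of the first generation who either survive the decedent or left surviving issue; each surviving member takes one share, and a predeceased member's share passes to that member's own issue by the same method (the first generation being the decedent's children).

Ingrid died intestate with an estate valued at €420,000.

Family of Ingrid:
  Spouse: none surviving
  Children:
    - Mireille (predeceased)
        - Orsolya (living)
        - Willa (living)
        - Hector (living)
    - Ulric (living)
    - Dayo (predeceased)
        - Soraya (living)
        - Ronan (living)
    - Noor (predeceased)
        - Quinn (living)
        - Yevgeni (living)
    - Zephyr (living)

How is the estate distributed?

Orsolya: €28,000; Willa: €28,000; Hector: €28,000; Ulric: €84,000; Soraya: €42,000; Ronan: €42,000; Quinn: €42,000; Yevgeni: €42,000; Zephyr: €84,000

The entire €420,000 passes to the descendants.
That amount (€420,000) is divided into 5 shares of €84,000: Ulric and Zephyr each take €84,000; Mireille's €84,000 share passes to Mireille's issue; Dayo's €84,000 share passes to Dayo's issue; Noor's €84,000 share passes to Noor's issue.
Mireille's share (€84,000) is divided into 3 shares of €28,000: Orsolya, Willa, and Hector each take €28,000.
Dayo's share (€84,000) is divided into 2 shares of €42,000: Soraya and Ronan each take €42,000.
Noor's share (€84,000) is divided into 2 shares of €42,000: Quinn and Yevgeni each take €42,000.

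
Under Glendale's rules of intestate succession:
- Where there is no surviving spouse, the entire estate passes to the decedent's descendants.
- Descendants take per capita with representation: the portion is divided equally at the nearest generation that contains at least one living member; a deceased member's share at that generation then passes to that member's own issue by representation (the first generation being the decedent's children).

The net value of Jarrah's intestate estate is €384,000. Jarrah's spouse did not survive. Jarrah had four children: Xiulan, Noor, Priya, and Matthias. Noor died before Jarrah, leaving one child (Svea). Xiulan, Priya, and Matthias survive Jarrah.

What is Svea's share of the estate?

Svea receives €96,000.

The entire €384,000 passes to the descendants.
That amount (€384,000) is divided into 4 shares of €96,000: Xiulan, Priya, and Matthias each take €96,000; Noor's €96,000 share passes to Noor's issue.
Noor's share (€96,000) passes entirely to Svea.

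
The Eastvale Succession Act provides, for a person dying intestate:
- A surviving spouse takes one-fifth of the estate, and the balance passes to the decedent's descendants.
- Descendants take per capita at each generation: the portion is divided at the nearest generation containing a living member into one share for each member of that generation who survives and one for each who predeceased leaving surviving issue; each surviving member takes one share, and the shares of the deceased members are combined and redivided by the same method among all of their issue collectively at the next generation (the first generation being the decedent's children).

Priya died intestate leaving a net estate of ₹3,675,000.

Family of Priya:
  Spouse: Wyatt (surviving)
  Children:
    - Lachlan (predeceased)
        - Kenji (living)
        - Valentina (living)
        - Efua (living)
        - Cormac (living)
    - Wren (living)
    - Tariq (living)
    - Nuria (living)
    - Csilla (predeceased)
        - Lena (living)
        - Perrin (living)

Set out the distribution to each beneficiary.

Wyatt takes one-fifth of ₹3,675,000 = ₹735,000. The remaining ₹2,940,000 passes to the descendants.
The descendants' portion (₹2,940,000) is divided at the children's generation into 5 shares of ₹588,000. Wren, Tariq, and Nuria each take ₹588,000. The 2 shares of the deceased (Lachlan and Csilla) are combined into a pool of ₹1,176,000.
That pool (₹1,176,000) is divided at the grandchildren's generation equally among Kenji, Valentina, Efua, Cormac, Lena, and Perrin: ₹196,000 each.

Wyatt: ₹735,000; Kenji: ₹196,000; Valentina: ₹196,000; Efua: ₹196,000; Cormac: ₹196,000; Wren: ₹588,000; Tariq: ₹588,000; Nuria: ₹588,000; Lena: ₹196,000; Perrin: ₹196,000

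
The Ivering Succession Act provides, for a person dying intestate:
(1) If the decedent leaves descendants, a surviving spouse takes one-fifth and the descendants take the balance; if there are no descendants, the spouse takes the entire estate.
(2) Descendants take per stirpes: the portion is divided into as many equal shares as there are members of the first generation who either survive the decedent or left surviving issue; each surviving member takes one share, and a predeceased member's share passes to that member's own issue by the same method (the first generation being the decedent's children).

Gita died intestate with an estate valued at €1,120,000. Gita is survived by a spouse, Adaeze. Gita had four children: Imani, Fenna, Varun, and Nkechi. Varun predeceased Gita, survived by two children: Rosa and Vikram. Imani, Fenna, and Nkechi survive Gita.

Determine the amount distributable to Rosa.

Rosa receives €112,000.

Adaeze takes one-fifth of €1,120,000 = €224,000. The remaining €896,000 passes to the descendants.
The descendants' portion (€896,000) is divided into 4 shares of €224,000: Imani, Fenna, and Nkechi each take €224,000; Varun's €224,000 share passes to Varun's issue.
Varun's share (€224,000) is divided into 2 shares of €112,000: Rosa and Vikram each take €112,000.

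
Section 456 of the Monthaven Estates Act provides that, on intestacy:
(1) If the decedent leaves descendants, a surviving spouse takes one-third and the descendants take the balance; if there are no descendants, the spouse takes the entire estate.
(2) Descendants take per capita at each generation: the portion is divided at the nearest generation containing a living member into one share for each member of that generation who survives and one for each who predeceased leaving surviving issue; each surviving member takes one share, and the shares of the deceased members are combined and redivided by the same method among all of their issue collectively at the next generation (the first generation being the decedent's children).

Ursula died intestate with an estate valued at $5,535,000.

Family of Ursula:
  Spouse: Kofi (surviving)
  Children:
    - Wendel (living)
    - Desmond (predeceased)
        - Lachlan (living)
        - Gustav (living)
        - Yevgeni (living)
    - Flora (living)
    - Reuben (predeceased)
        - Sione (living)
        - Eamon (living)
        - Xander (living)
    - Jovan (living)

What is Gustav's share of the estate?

Gustav receives $246,000.

Kofi takes one-third of $5,535,000 = $1,845,000. The remaining $3,690,000 passes to the descendants.
The descendants' portion ($3,690,000) is divided at the children's generation into 5 shares of $738,000. Wendel, Flora, and Jovan each take $738,000. The 2 shares of the deceased (Desmond and Reuben) are combined into a pool of $1,476,000.
That pool ($1,476,000) is divided at the grandchildren's generation equally among Lachlan, Gustav, Yevgeni, Sione, Eamon, and Xander: $246,000 each.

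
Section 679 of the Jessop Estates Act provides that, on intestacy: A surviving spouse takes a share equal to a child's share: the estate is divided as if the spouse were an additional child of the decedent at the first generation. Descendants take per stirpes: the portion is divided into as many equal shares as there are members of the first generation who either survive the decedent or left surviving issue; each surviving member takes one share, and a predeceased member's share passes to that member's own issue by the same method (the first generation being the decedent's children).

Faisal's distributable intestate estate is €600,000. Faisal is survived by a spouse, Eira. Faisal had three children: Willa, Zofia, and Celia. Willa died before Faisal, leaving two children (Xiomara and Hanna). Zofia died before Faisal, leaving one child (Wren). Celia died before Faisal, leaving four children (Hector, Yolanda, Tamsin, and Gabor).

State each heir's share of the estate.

Eira: €150,000; Xiomara: €75,000; Hanna: €75,000; Wren: €150,000; Hector: €37,500; Yolanda: €37,500; Tamsin: €37,500; Gabor: €37,500

The spouse counts as an additional share at the children's level, so there are 4 primary shares of €150,000. Eira takes one such share (€150,000).
The children's combined portion (€450,000) is divided into 3 shares of €150,000: Willa's €150,000 share passes to Willa's issue; Zofia's €150,000 share passes to Zofia's issue; Celia's €150,000 share passes to Celia's issue.
Willa's share (€150,000) is divided into 2 shares of €75,000: Xiomara and Hanna each take €75,000.
Zofia's share (€150,000) passes entirely to Wren.
Celia's share (€150,000) is divided into 4 shares of €37,500: Hector, Yolanda, Tamsin, and Gabor each take €37,500.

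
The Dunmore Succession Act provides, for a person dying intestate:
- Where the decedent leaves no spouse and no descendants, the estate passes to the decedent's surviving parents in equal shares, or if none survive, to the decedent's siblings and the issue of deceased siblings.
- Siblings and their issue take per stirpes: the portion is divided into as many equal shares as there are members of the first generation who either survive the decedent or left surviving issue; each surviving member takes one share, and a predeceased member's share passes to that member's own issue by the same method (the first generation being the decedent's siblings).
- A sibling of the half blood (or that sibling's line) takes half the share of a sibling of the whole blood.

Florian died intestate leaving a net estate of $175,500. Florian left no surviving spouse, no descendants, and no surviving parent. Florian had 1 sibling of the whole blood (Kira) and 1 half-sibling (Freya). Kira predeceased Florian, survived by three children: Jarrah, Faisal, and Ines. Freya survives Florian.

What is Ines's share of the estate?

Ines receives $39,000.

The entire $175,500 passes to the siblings and their issue.
Counting each half-blood sibling's line as half a unit, there are 3/2 units in $175,500, so one unit is $117,000. Whole-blood lines (Kira) take $117,000 each; half-blood lines (Freya) take $58,500 each.
Kira's share ($117,000) is divided into 3 shares of $39,000: Jarrah, Faisal, and Ines each take $39,000.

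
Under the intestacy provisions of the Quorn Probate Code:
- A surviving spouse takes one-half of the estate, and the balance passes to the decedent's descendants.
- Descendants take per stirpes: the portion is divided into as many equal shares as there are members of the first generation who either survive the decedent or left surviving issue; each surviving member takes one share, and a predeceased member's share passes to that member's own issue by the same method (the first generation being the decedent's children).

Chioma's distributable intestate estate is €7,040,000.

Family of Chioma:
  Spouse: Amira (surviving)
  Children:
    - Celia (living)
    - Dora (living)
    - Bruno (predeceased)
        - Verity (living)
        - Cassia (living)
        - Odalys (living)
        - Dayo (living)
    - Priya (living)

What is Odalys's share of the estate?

Odalys receives €220,000.

Amira takes one-half of €7,040,000 = €3,520,000. The remaining €3,520,000 passes to the descendants.
The descendants' portion (€3,520,000) is divided into 4 shares of €880,000: Celia, Dora, and Priya each take €880,000; Bruno's €880,000 share passes to Bruno's issue.
Bruno's share (€880,000) is divided into 4 shares of €220,000: Verity, Cassia, Odalys, and Dayo each take €220,000.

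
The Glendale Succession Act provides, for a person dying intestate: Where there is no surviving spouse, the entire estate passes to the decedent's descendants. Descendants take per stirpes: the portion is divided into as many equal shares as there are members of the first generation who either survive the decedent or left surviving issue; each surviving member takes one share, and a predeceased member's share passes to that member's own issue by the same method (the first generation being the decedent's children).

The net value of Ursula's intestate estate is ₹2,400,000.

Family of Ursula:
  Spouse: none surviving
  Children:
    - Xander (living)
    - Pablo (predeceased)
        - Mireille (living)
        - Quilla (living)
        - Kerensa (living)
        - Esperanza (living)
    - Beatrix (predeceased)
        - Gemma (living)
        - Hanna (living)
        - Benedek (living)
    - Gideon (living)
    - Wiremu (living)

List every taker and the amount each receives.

The entire ₹2,400,000 passes to the descendants.
That amount (₹2,400,000) is divided into 5 shares of ₹480,000: Xander, Gideon, and Wiremu each take ₹480,000; Pablo's ₹480,000 share passes to Pablo's issue; Beatrix's ₹480,000 share passes to Beatrix's issue.
Pablo's share (₹480,000) is divided into 4 shares of ₹120,000: Mireille, Quilla, Kerensa, and Esperanza each take ₹120,000.
Beatrix's share (₹480,000) is divided into 3 shares of ₹160,000: Gemma, Hanna, and Benedek each take ₹160,000.

Xander: ₹480,000; Mireille: ₹120,000; Quilla: ₹120,000; Kerensa: ₹120,000; Esperanza: ₹120,000; Gemma: ₹160,000; Hanna: ₹160,000; Benedek: ₹160,000; Gideon: ₹480,000; Wiremu: ₹480,000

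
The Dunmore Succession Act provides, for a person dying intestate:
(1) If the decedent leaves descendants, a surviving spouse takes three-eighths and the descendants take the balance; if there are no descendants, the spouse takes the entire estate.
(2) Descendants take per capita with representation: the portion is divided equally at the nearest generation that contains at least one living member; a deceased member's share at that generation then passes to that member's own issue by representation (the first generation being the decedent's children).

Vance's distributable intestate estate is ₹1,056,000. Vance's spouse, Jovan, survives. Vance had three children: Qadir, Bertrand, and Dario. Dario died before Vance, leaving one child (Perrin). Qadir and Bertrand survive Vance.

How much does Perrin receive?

Jovan takes three-eighths of ₹1,056,000 = ₹396,000. The remaining ₹660,000 passes to the descendants.
The descendants' portion (₹660,000) is divided into 3 shares of ₹220,000: Qadir and Bertrand each take ₹220,000; Dario's ₹220,000 share passes to Dario's issue.
Dario's share (₹220,000) passes entirely to Perrin.

Perrin receives ₹220,000.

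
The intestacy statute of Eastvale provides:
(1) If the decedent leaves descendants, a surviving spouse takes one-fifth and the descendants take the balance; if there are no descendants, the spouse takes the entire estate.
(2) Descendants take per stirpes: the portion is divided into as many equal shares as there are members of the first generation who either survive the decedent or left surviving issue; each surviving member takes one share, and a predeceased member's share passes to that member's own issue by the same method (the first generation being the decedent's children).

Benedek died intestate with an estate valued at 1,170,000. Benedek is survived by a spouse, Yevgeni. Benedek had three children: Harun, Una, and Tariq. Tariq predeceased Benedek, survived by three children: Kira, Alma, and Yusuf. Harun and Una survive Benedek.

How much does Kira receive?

Kira receives 104,000.

Yevgeni takes one-fifth of 1,170,000 = 234,000. The remaining 936,000 passes to the descendants.
The descendants' portion (936,000) is divided into 3 shares of 312,000: Harun and Una each take 312,000; Tariq's 312,000 share passes to Tariq's issue.
Tariq's share (312,000) is divided into 3 shares of 104,000: Kira, Alma, and Yusuf each take 104,000.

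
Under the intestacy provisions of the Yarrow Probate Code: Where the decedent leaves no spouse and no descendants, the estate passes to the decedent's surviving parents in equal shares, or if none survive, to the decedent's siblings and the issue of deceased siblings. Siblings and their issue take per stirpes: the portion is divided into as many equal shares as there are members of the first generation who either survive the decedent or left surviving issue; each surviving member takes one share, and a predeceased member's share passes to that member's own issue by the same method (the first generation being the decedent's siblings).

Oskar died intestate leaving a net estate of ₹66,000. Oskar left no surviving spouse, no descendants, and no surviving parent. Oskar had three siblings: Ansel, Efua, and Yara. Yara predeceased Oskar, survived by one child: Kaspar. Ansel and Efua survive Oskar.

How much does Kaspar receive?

Kaspar receives ₹22,000.

The entire ₹66,000 passes to the siblings and their issue.
That amount (₹66,000) is divided into 3 shares of ₹22,000: Ansel and Efua each take ₹22,000; Yara's ₹22,000 share passes to Yara's issue.
Yara's share (₹22,000) passes entirely to Kaspar.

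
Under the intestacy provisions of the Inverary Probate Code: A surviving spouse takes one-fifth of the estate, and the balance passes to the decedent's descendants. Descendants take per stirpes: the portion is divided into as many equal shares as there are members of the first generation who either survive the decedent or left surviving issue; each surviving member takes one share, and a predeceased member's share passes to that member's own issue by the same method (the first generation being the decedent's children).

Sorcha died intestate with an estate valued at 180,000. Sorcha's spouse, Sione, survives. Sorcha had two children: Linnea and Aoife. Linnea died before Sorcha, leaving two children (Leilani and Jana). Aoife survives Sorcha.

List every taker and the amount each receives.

Sione takes one-fifth of 180,000 = 36,000. The remaining 144,000 passes to the descendants.
The descendants' portion (144,000) is divided into 2 shares of 72,000: Aoife takes 72,000; Linnea's 72,000 share passes to Linnea's issue.
Linnea's share (72,000) is divided into 2 shares of 36,000: Leilani and Jana each take 36,000.

Sione: 36,000; Leilani: 36,000; Jana: 36,000; Aoife: 72,000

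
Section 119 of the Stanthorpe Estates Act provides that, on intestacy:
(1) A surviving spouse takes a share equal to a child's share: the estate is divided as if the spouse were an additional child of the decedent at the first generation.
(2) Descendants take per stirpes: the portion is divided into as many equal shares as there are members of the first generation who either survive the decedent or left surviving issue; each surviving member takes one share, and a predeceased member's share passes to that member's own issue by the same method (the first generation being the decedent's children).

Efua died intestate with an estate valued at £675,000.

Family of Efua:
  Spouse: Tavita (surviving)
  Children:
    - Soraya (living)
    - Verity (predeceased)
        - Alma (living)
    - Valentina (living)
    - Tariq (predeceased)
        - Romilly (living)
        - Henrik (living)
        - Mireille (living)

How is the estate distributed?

The spouse counts as an additional share at the children's level, so there are 5 primary shares of £135,000. Tavita takes one such share (£135,000).
The children's combined portion (£540,000) is divided into 4 shares of £135,000: Soraya and Valentina each take £135,000; Verity's £135,000 share passes to Verity's issue; Tariq's £135,000 share passes to Tariq's issue.
Verity's share (£135,000) passes entirely to Alma.
Tariq's share (£135,000) is divided into 3 shares of £45,000: Romilly, Henrik, and Mireille each take £45,000.

Tavita: £135,000; Soraya: £135,000; Alma: £135,000; Valentina: £135,000; Romilly: £45,000; Henrik: £45,000; Mireille: £45,000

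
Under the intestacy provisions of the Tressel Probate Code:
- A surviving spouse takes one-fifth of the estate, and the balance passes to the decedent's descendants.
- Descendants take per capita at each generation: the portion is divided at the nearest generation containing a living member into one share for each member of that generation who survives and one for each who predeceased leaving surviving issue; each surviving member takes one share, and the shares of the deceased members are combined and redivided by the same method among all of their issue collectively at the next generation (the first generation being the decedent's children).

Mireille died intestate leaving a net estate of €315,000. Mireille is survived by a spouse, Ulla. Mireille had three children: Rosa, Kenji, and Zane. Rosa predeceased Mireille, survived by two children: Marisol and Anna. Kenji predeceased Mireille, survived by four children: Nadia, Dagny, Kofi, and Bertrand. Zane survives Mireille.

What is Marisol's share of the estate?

Ulla takes one-fifth of €315,000 = €63,000. The remaining €252,000 passes to the descendants.
The descendants' portion (€252,000) is divided at the children's generation into 3 shares of €84,000. Zane takes €84,000. The 2 shares of the deceased (Rosa and Kenji) are combined into a pool of €168,000.
That pool (€168,000) is divided at the grandchildren's generation equally among Marisol, Anna, Nadia, Dagny, Kofi, and Bertrand: €28,000 each.

Marisol receives €28,000.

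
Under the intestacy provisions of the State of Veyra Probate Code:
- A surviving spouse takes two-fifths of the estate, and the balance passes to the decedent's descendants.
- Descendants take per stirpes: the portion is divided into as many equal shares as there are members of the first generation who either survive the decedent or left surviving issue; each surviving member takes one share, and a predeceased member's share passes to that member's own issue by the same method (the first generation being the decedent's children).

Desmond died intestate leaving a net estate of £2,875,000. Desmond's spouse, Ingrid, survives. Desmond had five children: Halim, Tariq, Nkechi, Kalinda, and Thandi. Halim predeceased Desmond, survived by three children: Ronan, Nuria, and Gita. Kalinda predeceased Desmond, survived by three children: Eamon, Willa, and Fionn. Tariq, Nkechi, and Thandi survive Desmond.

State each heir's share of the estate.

Ingrid: £1,150,000; Ronan: £115,000; Nuria: £115,000; Gita: £115,000; Tariq: £345,000; Nkechi: £345,000; Eamon: £115,000; Willa: £115,000; Fionn: £115,000; Thandi: £345,000

Ingrid takes two-fifths of £2,875,000 = £1,150,000. The remaining £1,725,000 passes to the descendants.
The descendants' portion (£1,725,000) is divided into 5 shares of £345,000: Tariq, Nkechi, and Thandi each take £345,000; Halim's £345,000 share passes to Halim's issue; Kalinda's £345,000 share passes to Kalinda's issue.
Halim's share (£345,000) is divided into 3 shares of £115,000: Ronan, Nuria, and Gita each take £115,000.
Kalinda's share (£345,000) is divided into 3 shares of £115,000: Eamon, Willa, and Fionn each take £115,000.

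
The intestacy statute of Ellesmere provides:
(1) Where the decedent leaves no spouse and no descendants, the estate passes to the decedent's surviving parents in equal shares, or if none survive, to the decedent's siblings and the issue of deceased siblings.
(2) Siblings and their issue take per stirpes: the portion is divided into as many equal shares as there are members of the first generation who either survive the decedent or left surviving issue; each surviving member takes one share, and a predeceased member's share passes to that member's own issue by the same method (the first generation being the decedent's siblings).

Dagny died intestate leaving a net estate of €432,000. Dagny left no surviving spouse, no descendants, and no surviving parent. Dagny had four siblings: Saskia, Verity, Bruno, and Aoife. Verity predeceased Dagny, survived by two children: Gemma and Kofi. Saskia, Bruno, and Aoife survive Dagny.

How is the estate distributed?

The entire €432,000 passes to the siblings and their issue.
That amount (€432,000) is divided into 4 shares of €108,000: Saskia, Bruno, and Aoife each take €108,000; Verity's €108,000 share passes to Verity's issue.
Verity's share (€108,000) is divided into 2 shares of €54,000: Gemma and Kofi each take €54,000.

Saskia: €108,000; Gemma: €54,000; Kofi: €54,000; Bruno: €108,000; Aoife: €108,000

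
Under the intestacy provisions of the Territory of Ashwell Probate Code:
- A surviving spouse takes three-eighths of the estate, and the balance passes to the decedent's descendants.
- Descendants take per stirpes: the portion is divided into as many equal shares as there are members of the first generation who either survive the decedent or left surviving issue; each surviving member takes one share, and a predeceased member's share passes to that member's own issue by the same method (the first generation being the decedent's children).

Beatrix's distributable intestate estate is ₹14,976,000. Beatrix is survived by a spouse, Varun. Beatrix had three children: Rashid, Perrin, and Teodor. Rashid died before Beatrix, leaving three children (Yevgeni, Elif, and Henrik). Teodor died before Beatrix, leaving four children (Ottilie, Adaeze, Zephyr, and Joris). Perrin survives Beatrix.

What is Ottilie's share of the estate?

Ottilie receives ₹780,000.

Varun takes three-eighths of ₹14,976,000 = ₹5,616,000. The remaining ₹9,360,000 passes to the descendants.
The descendants' portion (₹9,360,000) is divided into 3 shares of ₹3,120,000: Perrin takes ₹3,120,000; Rashid's ₹3,120,000 share passes to Rashid's issue; Teodor's ₹3,120,000 share passes to Teodor's issue.
Rashid's share (₹3,120,000) is divided into 3 shares of ₹1,040,000: Yevgeni, Elif, and Henrik each take ₹1,040,000.
Teodor's share (₹3,120,000) is divided into 4 shares of ₹780,000: Ottilie, Adaeze, Zephyr, and Joris each take ₹780,000.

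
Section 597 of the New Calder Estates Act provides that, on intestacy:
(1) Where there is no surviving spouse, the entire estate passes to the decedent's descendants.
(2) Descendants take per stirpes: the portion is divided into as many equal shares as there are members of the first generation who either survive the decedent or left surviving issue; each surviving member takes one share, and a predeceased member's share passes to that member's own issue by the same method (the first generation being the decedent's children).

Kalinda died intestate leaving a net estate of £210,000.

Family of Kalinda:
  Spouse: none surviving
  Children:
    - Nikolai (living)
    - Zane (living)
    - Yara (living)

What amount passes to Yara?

The entire £210,000 passes to the descendants.
That amount (£210,000) is divided into 3 shares of £70,000: Nikolai, Zane, and Yara each take £70,000.

Yara receives £70,000.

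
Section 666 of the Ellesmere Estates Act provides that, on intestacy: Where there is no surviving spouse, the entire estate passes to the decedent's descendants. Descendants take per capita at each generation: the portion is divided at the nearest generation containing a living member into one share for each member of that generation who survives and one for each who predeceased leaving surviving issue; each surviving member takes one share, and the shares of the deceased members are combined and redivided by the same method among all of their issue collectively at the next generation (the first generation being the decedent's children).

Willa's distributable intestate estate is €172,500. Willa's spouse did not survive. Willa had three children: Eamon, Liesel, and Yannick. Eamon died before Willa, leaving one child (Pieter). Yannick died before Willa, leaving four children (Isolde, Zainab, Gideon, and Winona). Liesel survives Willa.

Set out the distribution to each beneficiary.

The entire €172,500 passes to the descendants.
That amount (€172,500) is divided at the children's generation into 3 shares of €57,500. Liesel takes €57,500. The 2 shares of the deceased (Eamon and Yannick) are combined into a pool of €115,000.
That pool (€115,000) is divided at the grandchildren's generation equally among Pieter, Isolde, Zainab, Gideon, and Winona: €23,000 each.

Pieter: €23,000; Liesel: €57,500; Isolde: €23,000; Zainab: €23,000; Gideon: €23,000; Winona: €23,000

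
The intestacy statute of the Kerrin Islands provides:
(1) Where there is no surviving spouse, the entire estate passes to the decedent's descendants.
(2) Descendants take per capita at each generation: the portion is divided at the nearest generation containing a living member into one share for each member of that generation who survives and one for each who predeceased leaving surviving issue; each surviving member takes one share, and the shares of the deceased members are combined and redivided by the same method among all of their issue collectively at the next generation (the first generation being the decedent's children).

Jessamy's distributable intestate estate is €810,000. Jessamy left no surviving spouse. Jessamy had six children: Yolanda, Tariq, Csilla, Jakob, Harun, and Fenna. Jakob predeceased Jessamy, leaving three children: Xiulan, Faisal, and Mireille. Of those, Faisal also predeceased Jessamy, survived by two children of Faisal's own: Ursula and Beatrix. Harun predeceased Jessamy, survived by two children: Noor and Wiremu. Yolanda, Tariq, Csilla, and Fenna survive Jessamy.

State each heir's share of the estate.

Yolanda: €135,000; Tariq: €135,000; Csilla: €135,000; Xiulan: €54,000; Ursula: €27,000; Beatrix: €27,000; Mireille: €54,000; Noor: €54,000; Wiremu: €54,000; Fenna: €135,000

The entire €810,000 passes to the descendants.
That amount (€810,000) is divided at the children's generation into 6 shares of €135,000. Yolanda, Tariq, Csilla, and Fenna each take €135,000. The 2 shares of the deceased (Jakob and Harun) are combined into a pool of €270,000.
That pool (€270,000) is divided at the grandchildren's generation into 5 shares of €54,000. Xiulan, Mireille, Noor, and Wiremu each take €54,000. The remaining share for the deceased Faisal (€54,000) is carried to the next generation.
That pool (€54,000) is divided at the great-grandchildren's generation equally among Ursula and Beatrix: €27,000 each.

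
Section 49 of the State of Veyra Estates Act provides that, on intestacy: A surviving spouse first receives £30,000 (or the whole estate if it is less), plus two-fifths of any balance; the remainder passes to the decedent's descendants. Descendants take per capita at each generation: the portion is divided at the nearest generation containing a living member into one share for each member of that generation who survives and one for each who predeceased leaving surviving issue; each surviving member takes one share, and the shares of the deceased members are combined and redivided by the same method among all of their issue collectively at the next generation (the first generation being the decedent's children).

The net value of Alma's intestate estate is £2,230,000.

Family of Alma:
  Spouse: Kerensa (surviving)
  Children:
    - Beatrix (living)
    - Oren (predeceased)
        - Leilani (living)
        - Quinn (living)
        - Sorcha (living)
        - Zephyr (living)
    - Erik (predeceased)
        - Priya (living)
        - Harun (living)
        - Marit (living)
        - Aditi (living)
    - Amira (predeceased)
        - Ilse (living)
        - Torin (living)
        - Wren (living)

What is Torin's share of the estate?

Torin receives £90,000.

Kerensa first takes £30,000, leaving a balance of £2,200,000. Kerensa then takes two-fifths of the balance (£880,000), for a total of £910,000. The remaining £1,320,000 passes to the descendants.
The descendants' portion (£1,320,000) is divided at the children's generation into 4 shares of £330,000. Beatrix takes £330,000. The 3 shares of the deceased (Oren, Erik, and Amira) are combined into a pool of £990,000.
That pool (£990,000) is divided at the grandchildren's generation equally among Leilani, Quinn, Sorcha, Zephyr, Priya, Harun, Marit, Aditi, Ilse, Torin, and Wren: £90,000 each.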